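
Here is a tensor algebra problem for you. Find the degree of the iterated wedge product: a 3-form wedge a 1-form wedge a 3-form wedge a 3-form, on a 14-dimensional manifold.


The degree of a wedge product is the sum of the degrees of the individual forms.
Degrees: 3, 1, 3, 3
Total degree = 3 + 1 + 3 + 3 = 10

10


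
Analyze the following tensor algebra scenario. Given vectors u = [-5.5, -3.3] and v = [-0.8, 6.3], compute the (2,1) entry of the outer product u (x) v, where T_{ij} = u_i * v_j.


The outer product entry T_{ij} = u_i * v_j.
We need i=2, j=1.
u_2 = -3.3, v_1 = -0.8
T_{2,1} = -3.3 * -0.8 = 2.64

2.64


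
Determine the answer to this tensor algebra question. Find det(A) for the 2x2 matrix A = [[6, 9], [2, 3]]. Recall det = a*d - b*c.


For a 2x2 matrix [[a, b], [c, d]], det = a*d - b*c.
a = 6, b = 9, c = 2, d = 3
a*d = 6 * 3 = 18
b*c = 9 * 2 = 18
det = 18 - 18 = 0

0


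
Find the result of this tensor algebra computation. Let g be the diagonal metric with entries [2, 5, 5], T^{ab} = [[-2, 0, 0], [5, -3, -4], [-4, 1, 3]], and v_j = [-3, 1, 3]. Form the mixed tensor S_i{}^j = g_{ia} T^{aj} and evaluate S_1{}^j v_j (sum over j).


Step 1: lower the first index. For a diagonal metric, g_{ia} T^{aj} = g_{ii} T^{ij} (no sum on i).
g_{11} = 2
S_1{}^1 = 2 * T^{11} = 2 * -2 = -4
S_1{}^2 = 2 * T^{12} = 2 * 0 = 0
S_1{}^3 = 2 * T^{13} = 2 * 0 = 0
Step 2: contract S_1{}^j with v_j.
S_1{}^1 * v_1 = -4 * -3 = 12
S_1{}^2 * v_2 = 0 * 1 = 0
S_1{}^3 * v_3 = 0 * 3 = 0
Result = 12 + 0 + 0 = 12

12


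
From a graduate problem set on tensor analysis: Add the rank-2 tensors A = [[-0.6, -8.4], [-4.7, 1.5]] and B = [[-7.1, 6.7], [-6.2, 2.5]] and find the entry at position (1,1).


Tensor addition is component-wise: (A + B)_{ij} = A_{ij} + B_{ij}.
A_{11} = -0.6
B_{11} = -7.1
(A + B)_{11} = -0.6 + -7.1 = -7.7

-7.7


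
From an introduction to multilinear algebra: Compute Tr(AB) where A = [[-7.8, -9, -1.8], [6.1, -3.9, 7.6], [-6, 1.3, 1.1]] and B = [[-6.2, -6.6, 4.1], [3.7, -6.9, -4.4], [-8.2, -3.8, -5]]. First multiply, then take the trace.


Tr(AB) = sum_i (AB)_{ii} where (AB)_{ii} = sum_k A_{ik} B_{ki}.
(AB)_{11} = -7.8*-6.2 + -9*3.7 + -1.8*-8.2 = 29.82
(AB)_{22} = 6.1*-6.6 + -3.9*-6.9 + 7.6*-3.8 = -42.23
(AB)_{33} = -6*4.1 + 1.3*-4.4 + 1.1*-5 = -35.82
Tr(AB) = 29.82 + -42.23 + -35.82 = -48.23

-48.23


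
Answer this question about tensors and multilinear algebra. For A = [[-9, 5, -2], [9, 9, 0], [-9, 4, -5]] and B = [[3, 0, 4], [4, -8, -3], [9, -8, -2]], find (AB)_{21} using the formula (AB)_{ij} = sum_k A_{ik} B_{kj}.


(AB)_{ij} = sum_k A_{ik} B_{kj}.
For i=2, j=1:
A_{21} * B_{11} = 9 * 3 = 27
A_{22} * B_{21} = 9 * 4 = 36
A_{23} * B_{31} = 0 * 9 = 0
Sum = 27 + 36 + 0 = 63

63


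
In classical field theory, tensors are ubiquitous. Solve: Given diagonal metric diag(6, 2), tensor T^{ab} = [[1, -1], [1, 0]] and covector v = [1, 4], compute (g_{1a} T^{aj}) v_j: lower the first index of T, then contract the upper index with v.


Step 1: lower the first index. For a diagonal metric, g_{ia} T^{aj} = g_{ii} T^{ij} (no sum on i).
g_{11} = 6
S_1{}^1 = 6 * T^{11} = 6 * 1 = 6
S_1{}^2 = 6 * T^{12} = 6 * -1 = -6
Step 2: contract S_1{}^j with v_j.
S_1{}^1 * v_1 = 6 * 1 = 6
S_1{}^2 * v_2 = -6 * 4 = -24
Result = 6 + -24 = -18

-18


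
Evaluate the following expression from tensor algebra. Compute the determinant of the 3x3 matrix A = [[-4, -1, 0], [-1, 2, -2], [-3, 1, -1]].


Expanding along the first row, det(A) = a11*M_11 - a12*M_12 + a13*M_13, where M_1j is the (1,j) minor.
Minor M_11 = 2*-1 - -2*1 = 0
Minor M_12 = -1*-1 - -2*-3 = -5
Minor M_13 = -1*1 - 2*-3 = 5
det = -4*(0) - -1*(-5) + 0*(5)
    = 0 - 5 + 0
    = -5

-5


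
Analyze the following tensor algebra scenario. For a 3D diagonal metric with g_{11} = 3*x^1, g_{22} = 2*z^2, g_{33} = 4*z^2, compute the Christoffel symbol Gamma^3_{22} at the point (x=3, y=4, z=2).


For a diagonal metric, Gamma^k_{ij} = (1/2) g^{kk} (dg_{ik}/dx_j + dg_{jk}/dx_i - dg_{ij}/dx_k).
The metric is diagonal, so g_{ab} = 0 for a != b.
At the given point: g_{11} = 9, g_{22} = 8, g_{33} = 16
g^{33} = 1/16
dg_{23}/dx_2 = 0 (off-diagonal)
dg_{23}/dx_2 = 0 (off-diagonal)
dg_{22}/dx_3 = dg_{22}/dx_3 = 8
Numerator = 0 + 0 - 8 = -8
Gamma^3_{22} = -8 / (2 * 16) = -1/4

-1/4


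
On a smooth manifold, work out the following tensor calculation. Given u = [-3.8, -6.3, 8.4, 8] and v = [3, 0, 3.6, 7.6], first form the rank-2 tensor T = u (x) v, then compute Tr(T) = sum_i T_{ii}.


The outer product gives T_{ij} = u_i v_j.
The trace (contraction) is Tr(T) = sum_i T_{ii} = sum_i u_i v_i.
Diagonal entries:
T_{11} = u_1 * v_1 = -3.8 * 3 = -11.4
T_{22} = u_2 * v_2 = -6.3 * 0 = 0
T_{33} = u_3 * v_3 = 8.4 * 3.6 = 30.24
T_{44} = u_4 * v_4 = 8 * 7.6 = 60.8
Tr(T) = -11.4 + 0 + 30.24 + 60.8 = 79.64

79.64


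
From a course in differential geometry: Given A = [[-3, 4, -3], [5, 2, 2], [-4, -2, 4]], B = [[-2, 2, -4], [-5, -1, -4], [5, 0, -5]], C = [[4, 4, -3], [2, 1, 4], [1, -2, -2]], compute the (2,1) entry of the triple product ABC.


(ABC)_{21} = sum_m (AB)_{2m} C_{m1}. First compute row 2 of AB.
(AB)_{21} = 5*-2 + 2*-5 + 2*5 = -10
(AB)_{22} = 5*2 + 2*-1 + 2*0 = 8
(AB)_{23} = 5*-4 + 2*-4 + 2*-5 = -38
Now contract with column 1 of C:
(AB)_{21} * C_{11} = -10 * 4 = -40
(AB)_{22} * C_{21} = 8 * 2 = 16
(AB)_{23} * C_{31} = -38 * 1 = -38
(ABC)_{21} = -40 + 16 + -38 = -62

-62


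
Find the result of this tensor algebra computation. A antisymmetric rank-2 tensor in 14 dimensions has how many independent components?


A antisymmetric rank-2 tensor in d dimensions has d(d-1)/2 independent components.
d = 14
d(d-1)/2 = 14 * 13 / 2 = 182 / 2 = 91

91


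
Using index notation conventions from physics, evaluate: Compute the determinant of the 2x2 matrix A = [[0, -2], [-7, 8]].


For a 2x2 matrix [[a, b], [c, d]], det = a*d - b*c.
a = 0, b = -2, c = -7, d = 8
a*d = 0 * 8 = 0
b*c = -2 * -7 = 14
det = 0 - 14 = -14

-14


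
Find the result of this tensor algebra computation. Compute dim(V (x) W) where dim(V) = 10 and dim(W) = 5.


The dimension of a tensor product is the product of dimensions.
dim(V) = 10, dim(W) = 5
dim(V (x) W) = 10 * 5 = 50

50


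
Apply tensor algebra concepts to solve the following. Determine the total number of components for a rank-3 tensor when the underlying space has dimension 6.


The number of components of a rank-r tensor in d dimensions is d^r.
Here d = 6 and r = 3.
6^3 = 216

216


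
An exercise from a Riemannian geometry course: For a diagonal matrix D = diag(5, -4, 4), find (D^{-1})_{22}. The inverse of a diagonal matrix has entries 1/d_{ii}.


For a diagonal matrix, the inverse has entries (D^{-1})_{ii} = 1/d_{ii}.
The diagonal entries are: d_{11} = 5, d_{22} = -4, d_{33} = 4
We need (D^{-1})_{22} = 1/d_{22} = 1/-4 = -1/4

-1/4


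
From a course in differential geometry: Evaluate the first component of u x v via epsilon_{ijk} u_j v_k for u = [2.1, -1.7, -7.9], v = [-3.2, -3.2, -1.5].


(u x v)_1 = sum_{j,k} epsilon_{1jk} u_j v_k. Only permutations of (1,2,3) contribute; the two non-zero terms are:
eps_{123} u_2 v_3 = 1 * -1.7 * -1.5 = 2.55
eps_{132} u_3 v_2 = -1 * -7.9 * -3.2 = -25.28
(u x v)_1 = -22.73

-22.73


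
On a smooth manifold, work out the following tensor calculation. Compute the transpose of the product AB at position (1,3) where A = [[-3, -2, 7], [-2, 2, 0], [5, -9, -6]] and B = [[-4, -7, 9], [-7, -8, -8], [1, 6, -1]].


(AB)^T_{ij} = (AB)_{ji} = sum_k A_{jk} B_{ki}.
For i=1, j=3 we need (AB)_{31}:
A_{31} * B_{11} = 5 * -4 = -20
A_{32} * B_{21} = -9 * -7 = 63
A_{33} * B_{31} = -6 * 1 = -6
Sum = -20 + 63 + -6 = 37

37


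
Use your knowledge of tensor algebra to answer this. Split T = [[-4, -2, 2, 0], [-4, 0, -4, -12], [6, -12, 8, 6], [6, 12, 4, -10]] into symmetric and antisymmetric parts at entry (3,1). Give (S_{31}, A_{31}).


T_{31} = 6
T_{13} = 2
S_{31} = (6 + 2)/2 = 8/2 = 4
A_{31} = (6 - 2)/2 = 4/2 = 2
Check: S + A = 4 + 2 = 6 = T_{31}.

(4, 2)


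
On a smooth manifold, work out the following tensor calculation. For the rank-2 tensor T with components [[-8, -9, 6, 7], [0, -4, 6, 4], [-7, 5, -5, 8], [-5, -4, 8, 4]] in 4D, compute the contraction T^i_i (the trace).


The contraction (trace) of a rank-2 tensor is the sum of its diagonal elements.
Diagonal entries: A[1,1] = -8, A[2,2] = -4, A[3,3] = -5, A[4,4] = 4
Tr(A) = -8 + -4 + -5 + 4 = -13

-13


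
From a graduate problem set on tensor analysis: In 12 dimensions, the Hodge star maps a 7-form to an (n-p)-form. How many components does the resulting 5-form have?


The Hodge dual of a p-form on an n-dimensional manifold is an (n-p)-form.
n = 12, p = 7, so dual degree = 12 - 7 = 5
The number of components is C(n, n-p) = C(12, 5) = 792

792


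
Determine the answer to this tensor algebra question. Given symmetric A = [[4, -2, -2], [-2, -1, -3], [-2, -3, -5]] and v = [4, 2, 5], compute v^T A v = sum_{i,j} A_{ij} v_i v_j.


First compute Av:
(Av)_1 = 4*4 + -2*2 + -2*5 = 2
(Av)_2 = -2*4 + -1*2 + -3*5 = -25
(Av)_3 = -2*4 + -3*2 + -5*5 = -39
Av = [2, -25, -39]
Then v^T (Av) = 4*2 + 2*-25 + 5*-39
= 8 + -50 + -195 = -237

-237


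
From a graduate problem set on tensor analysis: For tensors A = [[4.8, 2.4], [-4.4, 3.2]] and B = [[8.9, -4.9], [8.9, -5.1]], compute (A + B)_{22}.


Tensor addition is component-wise: (A + B)_{ij} = A_{ij} + B_{ij}.
A_{22} = 3.2
B_{22} = -5.1
(A + B)_{22} = 3.2 + -5.1 = -1.9

-1.9


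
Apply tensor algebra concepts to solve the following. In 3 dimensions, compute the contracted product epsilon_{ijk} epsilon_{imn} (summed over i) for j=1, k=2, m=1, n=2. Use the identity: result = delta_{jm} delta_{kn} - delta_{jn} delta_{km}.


Using the identity: epsilon_{ijk} epsilon_{imn} = delta_{jm} delta_{kn} - delta_{jn} delta_{km}.
delta_{11} = 1
delta_{22} = 1
delta_{12} = 0
delta_{21} = 0
Result = 1 * 1 - 0 * 0 = 1 - 0 = 1

1


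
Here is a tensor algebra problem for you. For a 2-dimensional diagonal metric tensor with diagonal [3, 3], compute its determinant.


For a diagonal metric, the determinant is the product of diagonal entries.
Diagonal entries: 3, 3
det(g) = 3 * 3 = 9

9


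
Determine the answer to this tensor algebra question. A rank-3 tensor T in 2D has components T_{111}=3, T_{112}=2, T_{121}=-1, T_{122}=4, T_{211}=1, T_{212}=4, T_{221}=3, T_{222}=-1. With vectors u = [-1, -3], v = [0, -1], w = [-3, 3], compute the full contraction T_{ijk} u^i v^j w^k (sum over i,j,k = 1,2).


S = sum over i,j,k of T_{ijk} u_i v_j w_k. Expanding all 8 terms:
T_{111}*u_1*v_1*w_1 = 3*-1*0*-3 = 0  (running total: 0)
T_{112}*u_1*v_1*w_2 = 2*-1*0*3 = 0  (running total: 0)
T_{121}*u_1*v_2*w_1 = -1*-1*-1*-3 = 3  (running total: 3)
T_{122}*u_1*v_2*w_2 = 4*-1*-1*3 = 12  (running total: 15)
T_{211}*u_2*v_1*w_1 = 1*-3*0*-3 = 0  (running total: 15)
T_{212}*u_2*v_1*w_2 = 4*-3*0*3 = 0  (running total: 15)
T_{221}*u_2*v_2*w_1 = 3*-3*-1*-3 = -27  (running total: -12)
T_{222}*u_2*v_2*w_2 = -1*-3*-1*3 = -9  (running total: -21)
S = -21

-21


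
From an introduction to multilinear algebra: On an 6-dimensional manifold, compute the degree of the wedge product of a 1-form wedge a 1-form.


The degree of a wedge product is the sum of the degrees of the individual forms.
Degrees: 1, 1
Total degree = 1 + 1 = 2

2


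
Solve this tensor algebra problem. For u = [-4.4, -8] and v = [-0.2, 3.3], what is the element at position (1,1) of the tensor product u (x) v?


The outer product entry T_{ij} = u_i * v_j.
We need i=1, j=1.
u_1 = -4.4, v_1 = -0.2
T_{1,1} = -4.4 * -0.2 = 0.88

0.88


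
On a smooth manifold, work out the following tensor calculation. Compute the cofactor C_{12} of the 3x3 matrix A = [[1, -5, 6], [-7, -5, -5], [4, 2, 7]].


To find cofactor C_{12}, delete row 1 and column 2.
The resulting 2x2 submatrix is: [[-7, -5], [4, 7]]
Minor M_{12} = -7*7 - -5*4
  = -49 - -20 = -29
Sign = (-1)^(1+2) = (-1)^3 = -1
Cofactor C_{12} = -1 * -29 = 29

29


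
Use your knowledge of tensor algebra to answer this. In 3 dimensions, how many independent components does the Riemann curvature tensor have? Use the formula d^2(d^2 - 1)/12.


The Riemann tensor in d dimensions has d^2(d^2 - 1)/12 independent components.
d = 3, so d^2 = 9
d^2 - 1 = 8
d^2(d^2 - 1) = 9 * 8 = 72
Divide by 12: 72 / 12 = 6

6


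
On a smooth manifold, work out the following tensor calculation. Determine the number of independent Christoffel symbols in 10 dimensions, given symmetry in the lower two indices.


Christoffel symbols Gamma^k_{ij} are symmetric in i,j, so there are d * d(d+1)/2 independent symbols.
d = 10
d(d+1)/2 = 10 * 11 / 2 = 55
Total = 10 * 55 = 550

550


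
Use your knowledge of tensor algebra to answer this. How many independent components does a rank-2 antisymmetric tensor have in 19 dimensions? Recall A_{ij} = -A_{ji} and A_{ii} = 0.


An antisymmetric rank-2 tensor satisfies A_{ij} = -A_{ji}, so diagonal entries are zero.
The independent components are the upper-triangular entries: C(n, 2) = n(n-1)/2.
n = 19
C(19, 2) = 19 * 18 / 2 = 342 / 2 = 171

171


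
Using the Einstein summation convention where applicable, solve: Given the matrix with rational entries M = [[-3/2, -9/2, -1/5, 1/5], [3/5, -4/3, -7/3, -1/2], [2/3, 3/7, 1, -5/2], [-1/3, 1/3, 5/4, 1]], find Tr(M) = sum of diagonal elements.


The trace is the sum of diagonal entries.
Diagonal: M[1,1] = -3/2, M[2,2] = -4/3, M[3,3] = 1, M[4,4] = 1
Tr(M) = -3/2 + -4/3 + 1 + 1
Computing step by step:
After adding M[1,1]: -3/2
After adding M[2,2]: -17/6
After adding M[3,3]: -11/6
After adding M[4,4]: -5/6
Tr(M) = -5/6

-5/6


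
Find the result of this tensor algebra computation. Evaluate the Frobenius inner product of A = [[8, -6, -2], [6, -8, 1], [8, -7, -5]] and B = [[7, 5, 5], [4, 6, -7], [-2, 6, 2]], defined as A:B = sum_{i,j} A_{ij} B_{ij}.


A:B = sum over all i,j of A_{ij} * B_{ij}.
Row 1: 8*7=56, -6*5=-30, -2*5=-10 => row sum = 16
Row 2: 6*4=24, -8*6=-48, 1*-7=-7 => row sum = -31
Row 3: 8*-2=-16, -7*6=-42, -5*2=-10 => row sum = -68
Total = 16 + -31 + -68 = -83

-83


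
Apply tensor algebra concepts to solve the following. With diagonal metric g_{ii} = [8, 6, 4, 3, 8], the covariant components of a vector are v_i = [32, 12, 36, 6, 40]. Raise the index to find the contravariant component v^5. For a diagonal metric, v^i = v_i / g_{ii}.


To raise an index with a diagonal metric: v^i = v_i / g_{ii}.
For index 5: v_5 = 40, g_{55} = 8
v^5 = 40 / 8 = 5

5


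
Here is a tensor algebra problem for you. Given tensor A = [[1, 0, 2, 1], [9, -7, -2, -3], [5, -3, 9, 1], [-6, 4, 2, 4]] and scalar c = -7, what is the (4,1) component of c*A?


Scalar multiplication: (cA)_{ij} = c * A_{ij}.
c = -7
A_{41} = -6
(cA)_{41} = -7 * -6 = 42

42


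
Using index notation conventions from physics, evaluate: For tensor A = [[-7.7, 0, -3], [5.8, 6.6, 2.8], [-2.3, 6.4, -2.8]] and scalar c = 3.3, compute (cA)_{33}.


Scalar multiplication: (cA)_{ij} = c * A_{ij}.
c = 3.3
A_{33} = -2.8
(cA)_{33} = 3.3 * -2.8 = -9.24

-9.24


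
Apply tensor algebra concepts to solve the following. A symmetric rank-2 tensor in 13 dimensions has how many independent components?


A symmetric rank-2 tensor in d dimensions has d(d+1)/2 independent components.
d = 13
d(d+1)/2 = 13 * 14 / 2 = 182 / 2 = 91

91


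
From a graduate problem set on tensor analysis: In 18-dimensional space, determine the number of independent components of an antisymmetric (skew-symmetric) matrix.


An antisymmetric rank-2 tensor satisfies A_{ij} = -A_{ji}, so diagonal entries are zero.
The independent components are the upper-triangular entries: C(n, 2) = n(n-1)/2.
n = 18
C(18, 2) = 18 * 17 / 2 = 306 / 2 = 153

153


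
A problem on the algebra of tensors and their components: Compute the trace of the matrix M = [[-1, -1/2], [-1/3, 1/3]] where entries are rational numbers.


The trace is the sum of diagonal entries.
Diagonal: M[1,1] = -1, M[2,2] = 1/3
Tr(M) = -1 + 1/3
Computing step by step:
After adding M[1,1]: -1
After adding M[2,2]: -2/3
Tr(M) = -2/3

-2/3


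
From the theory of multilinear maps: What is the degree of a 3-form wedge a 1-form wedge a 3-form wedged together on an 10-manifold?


The degree of a wedge product is the sum of the degrees of the individual forms.
Degrees: 3, 1, 3
Total degree = 3 + 1 + 3 = 7

7


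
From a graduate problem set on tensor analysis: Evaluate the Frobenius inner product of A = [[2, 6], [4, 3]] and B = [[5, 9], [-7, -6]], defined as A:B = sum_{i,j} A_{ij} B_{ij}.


A:B = sum over all i,j of A_{ij} * B_{ij}.
Row 1: 2*5=10, 6*9=54 => row sum = 64
Row 2: 4*-7=-28, 3*-6=-18 => row sum = -46
Total = 64 + -46 = 18

18


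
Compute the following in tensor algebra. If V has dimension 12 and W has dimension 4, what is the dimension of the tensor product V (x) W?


The dimension of a tensor product is the product of dimensions.
dim(V) = 12, dim(W) = 4
dim(V (x) W) = 12 * 4 = 48

48


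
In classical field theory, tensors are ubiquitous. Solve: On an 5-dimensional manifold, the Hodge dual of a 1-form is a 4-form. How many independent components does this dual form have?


The Hodge dual of a p-form on an n-dimensional manifold is an (n-p)-form.
n = 5, p = 1, so dual degree = 5 - 1 = 4
The number of components is C(n, n-p) = C(5, 4) = 5

5


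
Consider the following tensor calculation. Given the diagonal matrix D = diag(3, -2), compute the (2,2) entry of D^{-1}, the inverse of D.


For a diagonal matrix, the inverse has entries (D^{-1})_{ii} = 1/d_{ii}.
The diagonal entries are: d_{11} = 3, d_{22} = -2
We need (D^{-1})_{22} = 1/d_{22} = 1/-2 = -1/2

-1/2


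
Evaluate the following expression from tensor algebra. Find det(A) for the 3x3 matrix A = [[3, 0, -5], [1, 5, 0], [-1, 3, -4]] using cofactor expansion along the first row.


Expanding along the first row, det(A) = a11*M_11 - a12*M_12 + a13*M_13, where M_1j is the (1,j) minor.
Minor M_11 = 5*-4 - 0*3 = -20
Minor M_12 = 1*-4 - 0*-1 = -4
Minor M_13 = 1*3 - 5*-1 = 8
det = 3*(-20) - 0*(-4) + -5*(8)
    = -60 - 0 + -40
    = -100

-100


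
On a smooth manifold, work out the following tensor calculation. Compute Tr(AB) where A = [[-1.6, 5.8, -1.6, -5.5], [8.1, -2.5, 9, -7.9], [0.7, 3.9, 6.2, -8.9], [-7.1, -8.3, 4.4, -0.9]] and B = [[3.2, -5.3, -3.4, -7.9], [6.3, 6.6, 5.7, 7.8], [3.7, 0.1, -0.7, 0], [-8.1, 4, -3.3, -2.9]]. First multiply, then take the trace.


Tr(AB) = sum_i (AB)_{ii} where (AB)_{ii} = sum_k A_{ik} B_{ki}.
(AB)_{11} = -1.6*3.2 + 5.8*6.3 + -1.6*3.7 + -5.5*-8.1 = 70.05
(AB)_{22} = 8.1*-5.3 + -2.5*6.6 + 9*0.1 + -7.9*4 = -90.13
(AB)_{33} = 0.7*-3.4 + 3.9*5.7 + 6.2*-0.7 + -8.9*-3.3 = 44.88
(AB)_{44} = -7.1*-7.9 + -8.3*7.8 + 4.4*0 + -0.9*-2.9 = -6.04
Tr(AB) = 70.05 + -90.13 + 44.88 + -6.04 = 18.76

18.76


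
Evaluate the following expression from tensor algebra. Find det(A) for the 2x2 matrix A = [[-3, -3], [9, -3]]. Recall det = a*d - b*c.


For a 2x2 matrix [[a, b], [c, d]], det = a*d - b*c.
a = -3, b = -3, c = 9, d = -3
a*d = -3 * -3 = 9
b*c = -3 * 9 = -27
det = 9 - -27 = 36

36


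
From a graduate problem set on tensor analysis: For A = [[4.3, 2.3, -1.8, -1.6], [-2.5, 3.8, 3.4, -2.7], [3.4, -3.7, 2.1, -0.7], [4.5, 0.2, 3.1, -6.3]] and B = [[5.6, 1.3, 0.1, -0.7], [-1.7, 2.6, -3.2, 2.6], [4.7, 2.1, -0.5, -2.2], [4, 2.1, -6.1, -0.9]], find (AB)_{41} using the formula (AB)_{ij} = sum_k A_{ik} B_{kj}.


(AB)_{ij} = sum_k A_{ik} B_{kj}.
For i=4, j=1:
A_{41} * B_{11} = 4.5 * 5.6 = 25.2
A_{42} * B_{21} = 0.2 * -1.7 = -0.34
A_{43} * B_{31} = 3.1 * 4.7 = 14.57
A_{44} * B_{41} = -6.3 * 4 = -25.2
Sum = 25.2 + -0.34 + 14.57 + -25.2 = 14.23

14.23


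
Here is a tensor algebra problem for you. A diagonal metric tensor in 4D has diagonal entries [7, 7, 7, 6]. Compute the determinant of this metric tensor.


For a diagonal metric, the determinant is the product of diagonal entries.
Diagonal entries: 7, 7, 7, 6
det(g) = 7 * 7 * 7 * 6 = 2058

2058


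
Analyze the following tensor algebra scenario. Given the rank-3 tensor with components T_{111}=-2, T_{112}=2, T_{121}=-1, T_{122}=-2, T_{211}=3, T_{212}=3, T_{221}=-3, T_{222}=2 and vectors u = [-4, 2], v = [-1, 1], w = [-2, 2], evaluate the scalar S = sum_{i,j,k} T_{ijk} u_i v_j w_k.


S = sum over i,j,k of T_{ijk} u_i v_j w_k. Expanding all 8 terms:
T_{111}*u_1*v_1*w_1 = -2*-4*-1*-2 = 16  (running total: 16)
T_{112}*u_1*v_1*w_2 = 2*-4*-1*2 = 16  (running total: 32)
T_{121}*u_1*v_2*w_1 = -1*-4*1*-2 = -8  (running total: 24)
T_{122}*u_1*v_2*w_2 = -2*-4*1*2 = 16  (running total: 40)
T_{211}*u_2*v_1*w_1 = 3*2*-1*-2 = 12  (running total: 52)
T_{212}*u_2*v_1*w_2 = 3*2*-1*2 = -12  (running total: 40)
T_{221}*u_2*v_2*w_1 = -3*2*1*-2 = 12  (running total: 52)
T_{222}*u_2*v_2*w_2 = 2*2*1*2 = 8  (running total: 60)
S = 60

60


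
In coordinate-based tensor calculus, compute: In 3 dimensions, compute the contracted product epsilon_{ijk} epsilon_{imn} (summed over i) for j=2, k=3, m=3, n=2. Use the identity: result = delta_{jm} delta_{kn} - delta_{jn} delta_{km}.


Using the identity: epsilon_{ijk} epsilon_{imn} = delta_{jm} delta_{kn} - delta_{jn} delta_{km}.
delta_{23} = 0
delta_{32} = 0
delta_{22} = 1
delta_{33} = 1
Result = 0 * 0 - 1 * 1 = 0 - 1 = -1

-1


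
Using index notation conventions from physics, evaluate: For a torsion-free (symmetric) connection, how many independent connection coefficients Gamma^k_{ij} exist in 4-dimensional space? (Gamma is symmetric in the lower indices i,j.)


Christoffel symbols Gamma^k_{ij} are symmetric in i,j, so there are d * d(d+1)/2 independent symbols.
d = 4
d(d+1)/2 = 4 * 5 / 2 = 10
Total = 4 * 10 = 40

40


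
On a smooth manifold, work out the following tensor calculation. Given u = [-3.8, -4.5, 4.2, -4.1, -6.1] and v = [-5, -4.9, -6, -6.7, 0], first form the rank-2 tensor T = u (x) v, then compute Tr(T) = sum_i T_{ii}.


The outer product gives T_{ij} = u_i v_j.
The trace (contraction) is Tr(T) = sum_i T_{ii} = sum_i u_i v_i.
Diagonal entries:
T_{11} = u_1 * v_1 = -3.8 * -5 = 19
T_{22} = u_2 * v_2 = -4.5 * -4.9 = 22.05
T_{33} = u_3 * v_3 = 4.2 * -6 = -25.2
T_{44} = u_4 * v_4 = -4.1 * -6.7 = 27.47
T_{55} = u_5 * v_5 = -6.1 * 0 = 0
Tr(T) = 19 + 22.05 + -25.2 + 27.47 + 0 = 43.32

43.32


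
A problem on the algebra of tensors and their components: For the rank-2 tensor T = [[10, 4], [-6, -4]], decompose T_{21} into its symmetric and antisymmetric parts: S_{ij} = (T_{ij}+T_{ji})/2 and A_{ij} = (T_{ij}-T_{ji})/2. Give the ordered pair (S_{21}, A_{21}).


T_{21} = -6
T_{12} = 4
S_{21} = (-6 + 4)/2 = -2/2 = -1
A_{21} = (-6 - 4)/2 = -10/2 = -5
Check: S + A = -1 + -5 = -6 = T_{21}.

(-1, -5)


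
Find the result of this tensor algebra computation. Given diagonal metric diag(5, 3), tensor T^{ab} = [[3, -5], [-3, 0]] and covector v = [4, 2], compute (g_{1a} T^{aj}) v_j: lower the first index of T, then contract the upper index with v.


Step 1: lower the first index. For a diagonal metric, g_{ia} T^{aj} = g_{ii} T^{ij} (no sum on i).
g_{11} = 5
S_1{}^1 = 5 * T^{11} = 5 * 3 = 15
S_1{}^2 = 5 * T^{12} = 5 * -5 = -25
Step 2: contract S_1{}^j with v_j.
S_1{}^1 * v_1 = 15 * 4 = 60
S_1{}^2 * v_2 = -25 * 2 = -50
Result = 60 + -50 = 10

10


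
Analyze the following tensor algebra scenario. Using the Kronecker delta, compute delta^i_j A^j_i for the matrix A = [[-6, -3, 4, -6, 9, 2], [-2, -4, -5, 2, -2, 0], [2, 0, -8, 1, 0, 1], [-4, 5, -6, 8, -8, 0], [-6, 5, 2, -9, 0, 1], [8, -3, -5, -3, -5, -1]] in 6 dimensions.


The contraction (trace) of a rank-2 tensor is the sum of its diagonal elements.
Diagonal entries: A[1,1] = -6, A[2,2] = -4, A[3,3] = -8, A[4,4] = 8, A[5,5] = 0, A[6,6] = -1
Tr(A) = -6 + -4 + -8 + 8 + 0 + -1 = -11

-11


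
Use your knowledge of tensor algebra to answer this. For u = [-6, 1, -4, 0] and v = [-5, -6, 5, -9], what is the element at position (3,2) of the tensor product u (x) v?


The outer product entry T_{ij} = u_i * v_j.
We need i=3, j=2.
u_3 = -4, v_2 = -6
T_{3,2} = -4 * -6 = 24

24


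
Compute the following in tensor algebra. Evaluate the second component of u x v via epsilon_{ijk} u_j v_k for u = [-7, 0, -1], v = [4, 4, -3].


(u x v)_2 = sum_{j,k} epsilon_{2jk} u_j v_k. Only permutations of (1,2,3) contribute; the two non-zero terms are:
eps_{213} u_1 v_3 = -1 * -7 * -3 = -21
eps_{231} u_3 v_1 = 1 * -1 * 4 = -4
(u x v)_2 = -25

-25


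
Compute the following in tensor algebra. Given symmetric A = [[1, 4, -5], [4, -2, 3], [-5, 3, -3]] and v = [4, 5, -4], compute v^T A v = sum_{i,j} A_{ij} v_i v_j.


First compute Av:
(Av)_1 = 1*4 + 4*5 + -5*-4 = 44
(Av)_2 = 4*4 + -2*5 + 3*-4 = -6
(Av)_3 = -5*4 + 3*5 + -3*-4 = 7
Av = [44, -6, 7]
Then v^T (Av) = 4*44 + 5*-6 + -4*7
= 176 + -30 + -28 = 118

118


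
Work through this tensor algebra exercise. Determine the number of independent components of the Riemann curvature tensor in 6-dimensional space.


The Riemann tensor in d dimensions has d^2(d^2 - 1)/12 independent components.
d = 6, so d^2 = 36
d^2 - 1 = 35
d^2(d^2 - 1) = 36 * 35 = 1260
Divide by 12: 1260 / 12 = 105

105


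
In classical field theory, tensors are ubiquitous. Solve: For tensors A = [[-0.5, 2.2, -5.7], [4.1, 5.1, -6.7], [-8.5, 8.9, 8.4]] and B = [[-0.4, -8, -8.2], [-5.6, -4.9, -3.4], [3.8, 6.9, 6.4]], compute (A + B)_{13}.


Tensor addition is component-wise: (A + B)_{ij} = A_{ij} + B_{ij}.
A_{13} = -5.7
B_{13} = -8.2
(A + B)_{13} = -5.7 + -8.2 = -13.9

-13.9


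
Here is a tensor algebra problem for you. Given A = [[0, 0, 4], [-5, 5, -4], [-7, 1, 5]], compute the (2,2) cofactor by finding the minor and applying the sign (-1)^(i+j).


To find cofactor C_{22}, delete row 2 and column 2.
The resulting 2x2 submatrix is: [[0, 4], [-7, 5]]
Minor M_{22} = 0*5 - 4*-7
  = 0 - -28 = 28
Sign = (-1)^(2+2) = (-1)^4 = 1
Cofactor C_{22} = 1 * 28 = 28

28


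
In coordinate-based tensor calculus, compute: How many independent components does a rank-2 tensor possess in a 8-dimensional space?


The number of components of a rank-r tensor in d dimensions is d^r.
Here d = 8 and r = 2.
8^2 = 64

64


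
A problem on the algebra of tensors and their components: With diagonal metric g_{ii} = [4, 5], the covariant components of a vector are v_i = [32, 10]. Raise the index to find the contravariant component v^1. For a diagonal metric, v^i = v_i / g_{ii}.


To raise an index with a diagonal metric: v^i = v_i / g_{ii}.
For index 1: v_1 = 32, g_{11} = 4
v^1 = 32 / 4 = 8

8


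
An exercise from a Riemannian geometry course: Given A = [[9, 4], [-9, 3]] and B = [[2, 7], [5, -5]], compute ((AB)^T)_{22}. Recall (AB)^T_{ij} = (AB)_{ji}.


(AB)^T_{ij} = (AB)_{ji} = sum_k A_{jk} B_{ki}.
For i=2, j=2 we need (AB)_{22}:
A_{21} * B_{12} = -9 * 7 = -63
A_{22} * B_{22} = 3 * -5 = -15
Sum = -63 + -15 = -78

-78


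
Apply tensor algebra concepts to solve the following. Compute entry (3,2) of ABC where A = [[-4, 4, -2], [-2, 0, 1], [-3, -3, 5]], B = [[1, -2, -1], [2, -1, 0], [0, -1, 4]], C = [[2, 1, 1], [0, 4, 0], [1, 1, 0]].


(ABC)_{32} = sum_m (AB)_{3m} C_{m2}. First compute row 3 of AB.
(AB)_{31} = -3*1 + -3*2 + 5*0 = -9
(AB)_{32} = -3*-2 + -3*-1 + 5*-1 = 4
(AB)_{33} = -3*-1 + -3*0 + 5*4 = 23
Now contract with column 2 of C:
(AB)_{31} * C_{12} = -9 * 1 = -9
(AB)_{32} * C_{22} = 4 * 4 = 16
(AB)_{33} * C_{32} = 23 * 1 = 23
(ABC)_{32} = -9 + 16 + 23 = 30

30


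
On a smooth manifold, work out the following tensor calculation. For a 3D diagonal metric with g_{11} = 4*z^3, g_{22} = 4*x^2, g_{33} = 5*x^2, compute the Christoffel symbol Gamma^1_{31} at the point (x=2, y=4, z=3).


For a diagonal metric, Gamma^k_{ij} = (1/2) g^{kk} (dg_{ik}/dx_j + dg_{jk}/dx_i - dg_{ij}/dx_k).
The metric is diagonal, so g_{ab} = 0 for a != b.
At the given point: g_{11} = 108, g_{22} = 16, g_{33} = 20
g^{11} = 1/108
dg_{31}/dx_1 = 0 (off-diagonal)
dg_{11}/dx_3 = dg_{11}/dx_3 = 108
dg_{31}/dx_1 = 0 (off-diagonal)
Numerator = 0 + 108 - 0 = 108
Gamma^1_{31} = 108 / (2 * 108) = 1/2

1/2


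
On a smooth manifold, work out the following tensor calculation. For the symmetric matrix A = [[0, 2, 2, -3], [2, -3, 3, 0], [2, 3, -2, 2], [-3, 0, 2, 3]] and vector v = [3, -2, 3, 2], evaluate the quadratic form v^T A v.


First compute Av:
(Av)_1 = 0*3 + 2*-2 + 2*3 + -3*2 = -4
(Av)_2 = 2*3 + -3*-2 + 3*3 + 0*2 = 21
(Av)_3 = 2*3 + 3*-2 + -2*3 + 2*2 = -2
(Av)_4 = -3*3 + 0*-2 + 2*3 + 3*2 = 3
Av = [-4, 21, -2, 3]
Then v^T (Av) = 3*-4 + -2*21 + 3*-2 + 2*3
= -12 + -42 + -6 + 6 = -54

-54


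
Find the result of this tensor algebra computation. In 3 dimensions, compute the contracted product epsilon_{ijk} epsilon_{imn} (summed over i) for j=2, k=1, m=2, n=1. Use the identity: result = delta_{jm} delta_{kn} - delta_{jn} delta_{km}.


Using the identity: epsilon_{ijk} epsilon_{imn} = delta_{jm} delta_{kn} - delta_{jn} delta_{km}.
delta_{22} = 1
delta_{11} = 1
delta_{21} = 0
delta_{12} = 0
Result = 1 * 1 - 0 * 0 = 1 - 0 = 1

1


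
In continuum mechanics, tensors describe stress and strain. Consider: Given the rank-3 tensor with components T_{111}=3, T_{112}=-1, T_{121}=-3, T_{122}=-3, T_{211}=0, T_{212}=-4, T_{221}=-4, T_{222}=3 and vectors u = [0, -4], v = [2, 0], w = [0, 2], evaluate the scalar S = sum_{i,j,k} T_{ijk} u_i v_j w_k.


S = sum over i,j,k of T_{ijk} u_i v_j w_k. Expanding all 8 terms:
T_{111}*u_1*v_1*w_1 = 3*0*2*0 = 0  (running total: 0)
T_{112}*u_1*v_1*w_2 = -1*0*2*2 = 0  (running total: 0)
T_{121}*u_1*v_2*w_1 = -3*0*0*0 = 0  (running total: 0)
T_{122}*u_1*v_2*w_2 = -3*0*0*2 = 0  (running total: 0)
T_{211}*u_2*v_1*w_1 = 0*-4*2*0 = 0  (running total: 0)
T_{212}*u_2*v_1*w_2 = -4*-4*2*2 = 64  (running total: 64)
T_{221}*u_2*v_2*w_1 = -4*-4*0*0 = 0  (running total: 64)
T_{222}*u_2*v_2*w_2 = 3*-4*0*2 = 0  (running total: 64)
S = 64

64


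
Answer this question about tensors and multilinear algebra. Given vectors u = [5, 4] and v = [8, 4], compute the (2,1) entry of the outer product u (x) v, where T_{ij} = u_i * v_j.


The outer product entry T_{ij} = u_i * v_j.
We need i=2, j=1.
u_2 = 4, v_1 = 8
T_{2,1} = 4 * 8 = 32

32


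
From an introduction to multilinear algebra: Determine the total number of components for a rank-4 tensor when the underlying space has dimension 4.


The number of components of a rank-r tensor in d dimensions is d^r.
Here d = 4 and r = 4.
4^4 = 256

256


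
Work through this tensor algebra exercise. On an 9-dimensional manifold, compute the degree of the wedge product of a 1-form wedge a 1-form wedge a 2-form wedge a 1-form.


The degree of a wedge product is the sum of the degrees of the individual forms.
Degrees: 1, 1, 2, 1
Total degree = 1 + 1 + 2 + 1 = 5

5


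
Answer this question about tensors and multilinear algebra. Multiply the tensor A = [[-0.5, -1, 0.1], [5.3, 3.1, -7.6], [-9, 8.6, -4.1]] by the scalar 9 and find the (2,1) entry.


Scalar multiplication: (cA)_{ij} = c * A_{ij}.
c = 9
A_{21} = 5.3
(cA)_{21} = 9 * 5.3 = 47.7

47.7


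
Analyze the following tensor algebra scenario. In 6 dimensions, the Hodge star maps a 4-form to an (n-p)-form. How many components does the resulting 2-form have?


The Hodge dual of a p-form on an n-dimensional manifold is an (n-p)-form.
n = 6, p = 4, so dual degree = 6 - 4 = 2
The number of components is C(n, n-p) = C(6, 2) = 15

15


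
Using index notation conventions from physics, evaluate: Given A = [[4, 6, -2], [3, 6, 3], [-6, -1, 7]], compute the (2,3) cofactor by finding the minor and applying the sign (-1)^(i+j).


To find cofactor C_{23}, delete row 2 and column 3.
The resulting 2x2 submatrix is: [[4, 6], [-6, -1]]
Minor M_{23} = 4*-1 - 6*-6
  = -4 - -36 = 32
Sign = (-1)^(2+3) = (-1)^5 = -1
Cofactor C_{23} = -1 * 32 = -32

-32


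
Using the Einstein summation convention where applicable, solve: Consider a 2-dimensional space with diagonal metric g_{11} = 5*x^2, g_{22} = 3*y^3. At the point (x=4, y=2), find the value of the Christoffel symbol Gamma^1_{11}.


For a diagonal metric, Gamma^k_{ij} = (1/2) g^{kk} (dg_{ik}/dx_j + dg_{jk}/dx_i - dg_{ij}/dx_k).
The metric is diagonal, so g_{ab} = 0 for a != b.
At the given point: g_{11} = 80, g_{22} = 24
g^{11} = 1/80
dg_{11}/dx_1 = dg_{11}/dx_1 = 40
dg_{11}/dx_1 = dg_{11}/dx_1 = 40
dg_{11}/dx_1 = dg_{11}/dx_1 = 40
Numerator = 40 + 40 - 40 = 40
Gamma^1_{11} = 40 / (2 * 80) = 1/4

1/4


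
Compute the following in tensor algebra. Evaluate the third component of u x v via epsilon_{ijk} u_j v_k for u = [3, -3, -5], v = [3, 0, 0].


(u x v)_3 = sum_{j,k} epsilon_{3jk} u_j v_k. Only permutations of (1,2,3) contribute; the two non-zero terms are:
eps_{312} u_1 v_2 = 1 * 3 * 0 = 0
eps_{321} u_2 v_1 = -1 * -3 * 3 = 9
(u x v)_3 = 9

9


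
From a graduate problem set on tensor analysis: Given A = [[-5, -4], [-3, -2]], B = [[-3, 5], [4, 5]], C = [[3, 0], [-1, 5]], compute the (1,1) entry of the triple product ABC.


(ABC)_{11} = sum_m (AB)_{1m} C_{m1}. First compute row 1 of AB.
(AB)_{11} = -5*-3 + -4*4 = -1
(AB)_{12} = -5*5 + -4*5 = -45
Now contract with column 1 of C:
(AB)_{11} * C_{11} = -1 * 3 = -3
(AB)_{12} * C_{21} = -45 * -1 = 45
(ABC)_{11} = -3 + 45 = 42

42


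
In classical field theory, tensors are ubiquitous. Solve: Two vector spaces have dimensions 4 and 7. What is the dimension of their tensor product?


The dimension of a tensor product is the product of dimensions.
dim(V) = 4, dim(W) = 7
dim(V (x) W) = 4 * 7 = 28

28


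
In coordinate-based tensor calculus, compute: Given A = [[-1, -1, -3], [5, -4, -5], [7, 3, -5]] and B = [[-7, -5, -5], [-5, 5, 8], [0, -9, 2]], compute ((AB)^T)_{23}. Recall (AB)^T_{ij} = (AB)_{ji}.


(AB)^T_{ij} = (AB)_{ji} = sum_k A_{jk} B_{ki}.
For i=2, j=3 we need (AB)_{32}:
A_{31} * B_{12} = 7 * -5 = -35
A_{32} * B_{22} = 3 * 5 = 15
A_{33} * B_{32} = -5 * -9 = 45
Sum = -35 + 15 + 45 = 25

25


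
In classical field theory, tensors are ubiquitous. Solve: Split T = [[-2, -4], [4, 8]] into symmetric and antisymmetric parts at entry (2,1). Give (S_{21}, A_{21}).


T_{21} = 4
T_{12} = -4
S_{21} = (4 + -4)/2 = 0/2 = 0
A_{21} = (4 - -4)/2 = 8/2 = 4
Check: S + A = 0 + 4 = 4 = T_{21}.

(0, 4)


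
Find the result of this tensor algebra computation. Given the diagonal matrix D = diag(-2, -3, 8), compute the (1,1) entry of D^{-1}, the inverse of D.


For a diagonal matrix, the inverse has entries (D^{-1})_{ii} = 1/d_{ii}.
The diagonal entries are: d_{11} = -2, d_{22} = -3, d_{33} = 8
We need (D^{-1})_{11} = 1/d_{11} = 1/-2 = -1/2

-1/2


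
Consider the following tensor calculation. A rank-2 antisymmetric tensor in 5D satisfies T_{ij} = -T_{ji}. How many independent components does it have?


An antisymmetric rank-2 tensor satisfies A_{ij} = -A_{ji}, so diagonal entries are zero.
The independent components are the upper-triangular entries: C(n, 2) = n(n-1)/2.
n = 5
C(5, 2) = 5 * 4 / 2 = 20 / 2 = 10

10


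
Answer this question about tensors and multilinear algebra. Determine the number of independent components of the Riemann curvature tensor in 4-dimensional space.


The Riemann tensor in d dimensions has d^2(d^2 - 1)/12 independent components.
d = 4, so d^2 = 16
d^2 - 1 = 15
d^2(d^2 - 1) = 16 * 15 = 240
Divide by 12: 240 / 12 = 20

20


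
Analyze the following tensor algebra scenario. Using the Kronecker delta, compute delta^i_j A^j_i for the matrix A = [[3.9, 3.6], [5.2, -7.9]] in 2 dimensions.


The contraction (trace) of a rank-2 tensor is the sum of its diagonal elements.
Diagonal entries: A[1,1] = 3.9, A[2,2] = -7.9
Tr(A) = 3.9 + -7.9 = -4

-4


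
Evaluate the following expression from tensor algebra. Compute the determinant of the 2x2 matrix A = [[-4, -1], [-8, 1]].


For a 2x2 matrix [[a, b], [c, d]], det = a*d - b*c.
a = -4, b = -1, c = -8, d = 1
a*d = -4 * 1 = -4
b*c = -1 * -8 = 8
det = -4 - 8 = -12

-12


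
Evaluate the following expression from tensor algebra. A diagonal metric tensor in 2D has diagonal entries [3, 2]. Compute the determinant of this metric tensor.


For a diagonal metric, the determinant is the product of diagonal entries.
Diagonal entries: 3, 2
det(g) = 3 * 2 = 6

6


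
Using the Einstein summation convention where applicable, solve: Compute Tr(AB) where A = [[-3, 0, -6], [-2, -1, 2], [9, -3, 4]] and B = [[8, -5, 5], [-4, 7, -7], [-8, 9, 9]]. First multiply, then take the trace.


Tr(AB) = sum_i (AB)_{ii} where (AB)_{ii} = sum_k A_{ik} B_{ki}.
(AB)_{11} = -3*8 + 0*-4 + -6*-8 = 24
(AB)_{22} = -2*-5 + -1*7 + 2*9 = 21
(AB)_{33} = 9*5 + -3*-7 + 4*9 = 102
Tr(AB) = 24 + 21 + 102 = 147

147


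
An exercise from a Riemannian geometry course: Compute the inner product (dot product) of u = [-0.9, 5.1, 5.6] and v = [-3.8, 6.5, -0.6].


The inner product u . v = sum of u_i * v_i.
Term-by-term: -0.9 * -3.8, 5.1 * 6.5, 5.6 * -0.6
Products: 3.42, 33.15, -3.36
Sum = 3.42 + 33.15 + -3.36 = 33.21

33.21


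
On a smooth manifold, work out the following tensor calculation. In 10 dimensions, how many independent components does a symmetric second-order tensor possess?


A symmetric rank-2 tensor in d dimensions has d(d+1)/2 independent components.
d = 10
d(d+1)/2 = 10 * 11 / 2 = 110 / 2 = 55

55


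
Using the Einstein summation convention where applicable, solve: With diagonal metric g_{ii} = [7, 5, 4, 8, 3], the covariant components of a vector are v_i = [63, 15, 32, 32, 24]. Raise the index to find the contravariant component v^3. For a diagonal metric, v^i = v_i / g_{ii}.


To raise an index with a diagonal metric: v^i = v_i / g_{ii}.
For index 3: v_3 = 32, g_{33} = 4
v^3 = 32 / 4 = 8

8


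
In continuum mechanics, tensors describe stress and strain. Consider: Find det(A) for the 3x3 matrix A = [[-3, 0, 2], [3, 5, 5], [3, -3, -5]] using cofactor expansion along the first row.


Expanding along the first row, det(A) = a11*M_11 - a12*M_12 + a13*M_13, where M_1j is the (1,j) minor.
Minor M_11 = 5*-5 - 5*-3 = -10
Minor M_12 = 3*-5 - 5*3 = -30
Minor M_13 = 3*-3 - 5*3 = -24
det = -3*(-10) - 0*(-30) + 2*(-24)
    = 30 - 0 + -48
    = -18

-18


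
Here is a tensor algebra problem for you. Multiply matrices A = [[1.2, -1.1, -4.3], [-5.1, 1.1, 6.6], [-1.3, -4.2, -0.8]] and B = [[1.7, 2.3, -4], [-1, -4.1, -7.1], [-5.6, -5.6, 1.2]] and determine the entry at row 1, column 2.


(AB)_{ij} = sum_k A_{ik} B_{kj}.
For i=1, j=2:
A_{11} * B_{12} = 1.2 * 2.3 = 2.76
A_{12} * B_{22} = -1.1 * -4.1 = 4.51
A_{13} * B_{32} = -4.3 * -5.6 = 24.08
Sum = 2.76 + 4.51 + 24.08 = 31.35

31.35


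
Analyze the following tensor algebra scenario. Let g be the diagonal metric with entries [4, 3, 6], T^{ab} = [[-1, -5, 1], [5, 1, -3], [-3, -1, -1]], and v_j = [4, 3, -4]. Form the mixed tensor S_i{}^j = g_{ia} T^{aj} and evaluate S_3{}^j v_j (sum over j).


Step 1: lower the first index. For a diagonal metric, g_{ia} T^{aj} = g_{ii} T^{ij} (no sum on i).
g_{33} = 6
S_3{}^1 = 6 * T^{31} = 6 * -3 = -18
S_3{}^2 = 6 * T^{32} = 6 * -1 = -6
S_3{}^3 = 6 * T^{33} = 6 * -1 = -6
Step 2: contract S_3{}^j with v_j.
S_3{}^1 * v_1 = -18 * 4 = -72
S_3{}^2 * v_2 = -6 * 3 = -18
S_3{}^3 * v_3 = -6 * -4 = 24
Result = -72 + -18 + 24 = -66

-66


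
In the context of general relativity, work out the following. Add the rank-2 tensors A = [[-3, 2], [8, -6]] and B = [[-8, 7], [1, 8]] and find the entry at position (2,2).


Tensor addition is component-wise: (A + B)_{ij} = A_{ij} + B_{ij}.
A_{22} = -6
B_{22} = 8
(A + B)_{22} = -6 + 8 = 2

2


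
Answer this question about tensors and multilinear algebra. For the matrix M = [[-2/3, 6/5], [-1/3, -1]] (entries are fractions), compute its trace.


The trace is the sum of diagonal entries.
Diagonal: M[1,1] = -2/3, M[2,2] = -1
Tr(M) = -2/3 + -1
Computing step by step:
After adding M[1,1]: -2/3
After adding M[2,2]: -5/3
Tr(M) = -5/3

-5/3


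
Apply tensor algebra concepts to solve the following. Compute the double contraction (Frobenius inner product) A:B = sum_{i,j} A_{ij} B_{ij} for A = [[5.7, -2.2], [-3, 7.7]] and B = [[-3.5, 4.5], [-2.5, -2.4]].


A:B = sum over all i,j of A_{ij} * B_{ij}.
Row 1: 5.7*-3.5=-19.95, -2.2*4.5=-9.9 => row sum = -29.85
Row 2: -3*-2.5=7.5, 7.7*-2.4=-18.48 => row sum = -10.98
Total = -29.85 + -10.98 = -40.83

-40.83
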